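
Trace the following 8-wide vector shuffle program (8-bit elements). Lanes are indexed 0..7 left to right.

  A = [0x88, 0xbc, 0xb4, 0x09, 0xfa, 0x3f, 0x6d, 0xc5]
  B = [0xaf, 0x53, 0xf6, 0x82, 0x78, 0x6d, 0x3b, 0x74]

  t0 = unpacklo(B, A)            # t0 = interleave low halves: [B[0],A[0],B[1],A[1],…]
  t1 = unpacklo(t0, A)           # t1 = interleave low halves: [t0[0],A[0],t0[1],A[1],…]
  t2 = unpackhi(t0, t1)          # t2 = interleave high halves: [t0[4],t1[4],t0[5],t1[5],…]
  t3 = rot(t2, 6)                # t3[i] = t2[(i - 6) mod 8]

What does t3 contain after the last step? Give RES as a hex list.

  t0: af 88 53 bc f6 b4 82 09
  t1: af 88 88 bc 53 b4 bc 09
  t2: f6 53 b4 b4 82 bc 09 09
  t3: b4 b4 82 bc 09 09 f6 53

RES = [0xb4, 0xb4, 0x82, 0xbc, 0x09, 0x09, 0xf6, 0x53]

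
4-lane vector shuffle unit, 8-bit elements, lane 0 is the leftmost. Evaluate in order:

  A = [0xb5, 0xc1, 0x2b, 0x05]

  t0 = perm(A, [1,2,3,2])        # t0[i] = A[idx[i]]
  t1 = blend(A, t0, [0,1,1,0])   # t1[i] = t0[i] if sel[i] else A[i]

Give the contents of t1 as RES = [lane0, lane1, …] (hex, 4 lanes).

t0 = [0xc1, 0x2b, 0x05, 0x2b]
t1 = [0xb5, 0x2b, 0x05, 0x05]

RES = [0xb5, 0x2b, 0x05, 0x05]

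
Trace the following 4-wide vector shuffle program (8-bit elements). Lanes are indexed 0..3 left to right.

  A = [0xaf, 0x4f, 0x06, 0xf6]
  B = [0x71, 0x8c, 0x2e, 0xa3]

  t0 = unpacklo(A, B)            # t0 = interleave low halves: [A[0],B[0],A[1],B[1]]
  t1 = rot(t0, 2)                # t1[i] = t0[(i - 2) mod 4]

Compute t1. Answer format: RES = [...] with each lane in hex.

  t0: af 71 4f 8c
  t1: 4f 8c af 71

RES = [0x4f, 0x8c, 0xaf, 0x71]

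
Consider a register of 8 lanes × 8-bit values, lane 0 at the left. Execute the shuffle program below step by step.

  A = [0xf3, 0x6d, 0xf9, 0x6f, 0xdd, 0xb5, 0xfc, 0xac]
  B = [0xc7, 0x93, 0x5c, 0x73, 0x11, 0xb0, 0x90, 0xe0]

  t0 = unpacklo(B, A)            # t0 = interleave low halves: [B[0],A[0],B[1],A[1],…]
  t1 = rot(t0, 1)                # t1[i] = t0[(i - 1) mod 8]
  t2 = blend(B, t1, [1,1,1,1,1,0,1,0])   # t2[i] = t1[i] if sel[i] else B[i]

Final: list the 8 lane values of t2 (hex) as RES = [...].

RES = [0x6f, 0xc7, 0xf3, 0x93, 0x6d, 0xb0, 0xf9, 0xe0]

t0 = [0xc7, 0xf3, 0x93, 0x6d, 0x5c, 0xf9, 0x73, 0x6f]
t1 = [0x6f, 0xc7, 0xf3, 0x93, 0x6d, 0x5c, 0xf9, 0x73]
t2 = [0x6f, 0xc7, 0xf3, 0x93, 0x6d, 0xb0, 0xf9, 0xe0]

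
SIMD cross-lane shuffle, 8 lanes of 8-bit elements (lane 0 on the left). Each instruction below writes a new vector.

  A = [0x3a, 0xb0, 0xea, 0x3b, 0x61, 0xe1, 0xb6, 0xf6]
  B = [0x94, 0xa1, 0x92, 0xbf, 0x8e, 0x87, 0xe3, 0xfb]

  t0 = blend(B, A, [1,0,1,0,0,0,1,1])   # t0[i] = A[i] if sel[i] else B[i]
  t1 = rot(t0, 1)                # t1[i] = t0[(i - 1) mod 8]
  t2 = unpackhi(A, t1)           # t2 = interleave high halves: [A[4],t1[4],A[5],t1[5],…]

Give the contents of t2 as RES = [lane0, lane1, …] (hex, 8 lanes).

→ t0 |3a|a1|ea|bf|8e|87|b6|f6|
→ t1 |f6|3a|a1|ea|bf|8e|87|b6|
→ t2 |61|bf|e1|8e|b6|87|f6|b6|

RES = [ 0x61  0xbf  0xe1  0x8e  0xb6  0x87  0xf6  0xb6 ]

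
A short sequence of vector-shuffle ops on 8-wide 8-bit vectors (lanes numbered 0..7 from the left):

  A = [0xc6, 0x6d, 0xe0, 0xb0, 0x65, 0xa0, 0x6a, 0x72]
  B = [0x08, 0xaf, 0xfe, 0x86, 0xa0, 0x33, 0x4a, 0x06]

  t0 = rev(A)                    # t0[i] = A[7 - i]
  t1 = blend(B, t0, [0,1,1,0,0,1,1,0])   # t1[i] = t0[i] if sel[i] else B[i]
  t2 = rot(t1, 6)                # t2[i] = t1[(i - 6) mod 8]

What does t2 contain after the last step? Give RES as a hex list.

t0 = [0x72, 0x6a, 0xa0, 0x65, 0xb0, 0xe0, 0x6d, 0xc6]
t1 = [0x08, 0x6a, 0xa0, 0x86, 0xa0, 0xe0, 0x6d, 0x06]
t2 = [0xa0, 0x86, 0xa0, 0xe0, 0x6d, 0x06, 0x08, 0x6a]

RES = [ 0xa0  0x86  0xa0  0xe0  0x6d  0x06  0x08  0x6a ]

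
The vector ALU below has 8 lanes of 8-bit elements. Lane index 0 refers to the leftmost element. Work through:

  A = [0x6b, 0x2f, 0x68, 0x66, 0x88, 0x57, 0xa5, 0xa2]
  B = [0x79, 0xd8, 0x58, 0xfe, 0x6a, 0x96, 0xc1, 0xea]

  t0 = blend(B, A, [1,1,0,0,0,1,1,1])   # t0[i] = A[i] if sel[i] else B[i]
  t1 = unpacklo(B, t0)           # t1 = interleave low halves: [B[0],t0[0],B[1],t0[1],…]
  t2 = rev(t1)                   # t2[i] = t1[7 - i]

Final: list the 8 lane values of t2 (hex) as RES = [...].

RES = [0xfe, 0xfe, 0x58, 0x58, 0x2f, 0xd8, 0x6b, 0x79]

→ t0 |6b|2f|58|fe|6a|57|a5|a2|
→ t1 |79|6b|d8|2f|58|58|fe|fe|
→ t2 |fe|fe|58|58|2f|d8|6b|79|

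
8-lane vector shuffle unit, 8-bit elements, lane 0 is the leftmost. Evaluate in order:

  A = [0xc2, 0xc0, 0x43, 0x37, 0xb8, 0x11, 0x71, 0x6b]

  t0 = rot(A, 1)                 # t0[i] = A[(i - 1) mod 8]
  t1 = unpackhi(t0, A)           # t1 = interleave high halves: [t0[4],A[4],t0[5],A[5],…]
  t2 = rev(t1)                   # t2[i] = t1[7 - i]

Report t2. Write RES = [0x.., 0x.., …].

RES = [ 0x6b  0x71  0x71  0x11  0x11  0xb8  0xb8  0x37 ]

→ t0 |6b|c2|c0|43|37|b8|11|71|
→ t1 |37|b8|b8|11|11|71|71|6b|
→ t2 |6b|71|71|11|11|b8|b8|37|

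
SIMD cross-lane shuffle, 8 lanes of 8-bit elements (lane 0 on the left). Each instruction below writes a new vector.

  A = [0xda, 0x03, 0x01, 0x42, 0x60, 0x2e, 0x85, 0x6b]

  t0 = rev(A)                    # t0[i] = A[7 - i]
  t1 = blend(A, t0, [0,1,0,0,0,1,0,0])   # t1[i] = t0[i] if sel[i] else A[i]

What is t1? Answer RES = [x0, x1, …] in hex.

RES = [ 0xda  0x85  0x01  0x42  0x60  0x01  0x85  0x6b ]

  t0: 6b 85 2e 60 42 01 03 da
  t1: da 85 01 42 60 01 85 6b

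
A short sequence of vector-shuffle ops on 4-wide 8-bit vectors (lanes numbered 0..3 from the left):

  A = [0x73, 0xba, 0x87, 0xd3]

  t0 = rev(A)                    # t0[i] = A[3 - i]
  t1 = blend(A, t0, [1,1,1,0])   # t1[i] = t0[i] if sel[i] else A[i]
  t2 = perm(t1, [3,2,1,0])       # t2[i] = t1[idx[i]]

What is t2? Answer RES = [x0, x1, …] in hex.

→ t0 |d3|87|ba|73|
→ t1 |d3|87|ba|d3|
→ t2 |d3|ba|87|d3|

RES = [ 0xd3  0xba  0x87  0xd3 ]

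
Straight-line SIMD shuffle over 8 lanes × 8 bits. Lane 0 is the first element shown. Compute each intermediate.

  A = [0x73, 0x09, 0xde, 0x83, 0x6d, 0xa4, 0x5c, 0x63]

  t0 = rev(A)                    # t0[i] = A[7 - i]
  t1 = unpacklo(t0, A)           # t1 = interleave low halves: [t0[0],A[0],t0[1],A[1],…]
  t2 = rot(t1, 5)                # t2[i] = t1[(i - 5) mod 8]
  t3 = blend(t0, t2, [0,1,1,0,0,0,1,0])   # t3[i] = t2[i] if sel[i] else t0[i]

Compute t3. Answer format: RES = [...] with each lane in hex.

t0 = [0x63, 0x5c, 0xa4, 0x6d, 0x83, 0xde, 0x09, 0x73]
t1 = [0x63, 0x73, 0x5c, 0x09, 0xa4, 0xde, 0x6d, 0x83]
t2 = [0x09, 0xa4, 0xde, 0x6d, 0x83, 0x63, 0x73, 0x5c]
t3 = [0x63, 0xa4, 0xde, 0x6d, 0x83, 0xde, 0x73, 0x73]

RES = [0x63, 0xa4, 0xde, 0x6d, 0x83, 0xde, 0x73, 0x73]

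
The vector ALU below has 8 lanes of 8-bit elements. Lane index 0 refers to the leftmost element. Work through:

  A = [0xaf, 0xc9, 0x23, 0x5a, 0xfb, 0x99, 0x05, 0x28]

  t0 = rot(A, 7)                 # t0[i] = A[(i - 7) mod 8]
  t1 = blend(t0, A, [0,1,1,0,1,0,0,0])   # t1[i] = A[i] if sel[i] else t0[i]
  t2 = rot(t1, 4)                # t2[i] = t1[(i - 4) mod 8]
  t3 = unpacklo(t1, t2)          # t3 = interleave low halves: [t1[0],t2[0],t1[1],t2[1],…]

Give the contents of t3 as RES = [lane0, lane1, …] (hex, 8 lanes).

RES = [ 0xc9  0xfb  0xc9  0x05  0x23  0x28  0xfb  0xaf ]

t0 = [0xc9, 0x23, 0x5a, 0xfb, 0x99, 0x05, 0x28, 0xaf]
t1 = [0xc9, 0xc9, 0x23, 0xfb, 0xfb, 0x05, 0x28, 0xaf]
t2 = [0xfb, 0x05, 0x28, 0xaf, 0xc9, 0xc9, 0x23, 0xfb]
t3 = [0xc9, 0xfb, 0xc9, 0x05, 0x23, 0x28, 0xfb, 0xaf]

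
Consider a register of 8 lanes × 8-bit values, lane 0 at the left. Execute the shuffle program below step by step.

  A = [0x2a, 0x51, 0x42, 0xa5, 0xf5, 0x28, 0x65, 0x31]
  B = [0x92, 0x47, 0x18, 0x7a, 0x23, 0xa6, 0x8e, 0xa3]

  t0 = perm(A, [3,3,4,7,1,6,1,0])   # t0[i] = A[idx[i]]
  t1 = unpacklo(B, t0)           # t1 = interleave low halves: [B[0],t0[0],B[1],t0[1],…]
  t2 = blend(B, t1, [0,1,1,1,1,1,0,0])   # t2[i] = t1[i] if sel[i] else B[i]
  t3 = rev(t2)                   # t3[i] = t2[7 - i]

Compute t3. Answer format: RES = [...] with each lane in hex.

RES = [ 0xa3  0x8e  0xf5  0x18  0xa5  0x47  0xa5  0x92 ]

→ t0 |a5|a5|f5|31|51|65|51|2a|
→ t1 |92|a5|47|a5|18|f5|7a|31|
→ t2 |92|a5|47|a5|18|f5|8e|a3|
→ t3 |a3|8e|f5|18|a5|47|a5|92|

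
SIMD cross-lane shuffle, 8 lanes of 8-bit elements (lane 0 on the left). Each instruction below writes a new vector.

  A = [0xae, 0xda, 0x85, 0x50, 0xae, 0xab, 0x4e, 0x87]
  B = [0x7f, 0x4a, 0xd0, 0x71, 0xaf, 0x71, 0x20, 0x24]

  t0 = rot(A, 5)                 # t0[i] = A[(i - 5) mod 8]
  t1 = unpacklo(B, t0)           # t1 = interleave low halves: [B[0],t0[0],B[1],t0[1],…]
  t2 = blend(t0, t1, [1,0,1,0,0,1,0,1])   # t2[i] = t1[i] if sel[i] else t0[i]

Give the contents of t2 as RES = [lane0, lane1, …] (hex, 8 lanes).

RES = [ 0x7f  0xae  0x4a  0x4e  0x87  0xab  0xda  0x4e ]

  t0: 50 ae ab 4e 87 ae da 85
  t1: 7f 50 4a ae d0 ab 71 4e
  t2: 7f ae 4a 4e 87 ab da 4e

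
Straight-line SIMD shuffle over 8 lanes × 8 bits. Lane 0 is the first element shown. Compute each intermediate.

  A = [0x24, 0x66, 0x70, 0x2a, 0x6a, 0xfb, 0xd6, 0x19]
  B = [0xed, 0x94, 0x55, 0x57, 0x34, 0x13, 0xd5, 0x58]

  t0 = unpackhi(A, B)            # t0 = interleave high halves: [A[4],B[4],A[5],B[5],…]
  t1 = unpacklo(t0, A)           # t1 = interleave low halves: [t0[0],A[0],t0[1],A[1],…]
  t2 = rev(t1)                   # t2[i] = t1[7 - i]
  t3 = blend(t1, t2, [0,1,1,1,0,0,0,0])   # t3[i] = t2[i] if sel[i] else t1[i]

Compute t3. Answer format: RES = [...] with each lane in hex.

RES = [0x6a, 0x13, 0x70, 0xfb, 0xfb, 0x70, 0x13, 0x2a]

  t0: 6a 34 fb 13 d6 d5 19 58
  t1: 6a 24 34 66 fb 70 13 2a
  t2: 2a 13 70 fb 66 34 24 6a
  t3: 6a 13 70 fb fb 70 13 2a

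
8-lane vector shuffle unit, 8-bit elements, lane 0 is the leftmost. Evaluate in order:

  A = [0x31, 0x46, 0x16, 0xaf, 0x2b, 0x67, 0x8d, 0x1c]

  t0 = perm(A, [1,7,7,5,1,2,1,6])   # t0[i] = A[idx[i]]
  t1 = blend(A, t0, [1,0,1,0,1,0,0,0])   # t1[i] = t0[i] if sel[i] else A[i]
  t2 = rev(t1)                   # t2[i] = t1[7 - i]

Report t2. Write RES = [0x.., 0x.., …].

  t0: 46 1c 1c 67 46 16 46 8d
  t1: 46 46 1c af 46 67 8d 1c
  t2: 1c 8d 67 46 af 1c 46 46

RES = [ 0x1c  0x8d  0x67  0x46  0xaf  0x1c  0x46  0x46 ]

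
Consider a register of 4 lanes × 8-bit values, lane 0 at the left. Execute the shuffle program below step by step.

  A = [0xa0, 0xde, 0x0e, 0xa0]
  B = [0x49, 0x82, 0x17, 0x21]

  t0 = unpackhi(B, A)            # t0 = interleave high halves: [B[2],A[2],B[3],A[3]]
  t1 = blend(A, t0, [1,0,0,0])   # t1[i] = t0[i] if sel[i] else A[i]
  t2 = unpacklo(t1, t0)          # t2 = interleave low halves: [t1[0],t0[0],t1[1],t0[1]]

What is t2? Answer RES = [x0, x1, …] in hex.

RES = [ 0x17  0x17  0xde  0x0e ]

  t0: 17 0e 21 a0
  t1: 17 de 0e a0
  t2: 17 17 de 0e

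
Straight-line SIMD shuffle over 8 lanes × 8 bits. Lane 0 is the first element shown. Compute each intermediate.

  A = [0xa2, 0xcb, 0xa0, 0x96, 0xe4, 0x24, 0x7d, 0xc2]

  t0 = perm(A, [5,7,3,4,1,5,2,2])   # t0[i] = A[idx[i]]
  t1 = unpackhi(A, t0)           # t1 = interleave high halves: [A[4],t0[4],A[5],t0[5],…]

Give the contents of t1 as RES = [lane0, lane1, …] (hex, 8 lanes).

t0 = [0x24, 0xc2, 0x96, 0xe4, 0xcb, 0x24, 0xa0, 0xa0]
t1 = [0xe4, 0xcb, 0x24, 0x24, 0x7d, 0xa0, 0xc2, 0xa0]

RES = [0xe4, 0xcb, 0x24, 0x24, 0x7d, 0xa0, 0xc2, 0xa0]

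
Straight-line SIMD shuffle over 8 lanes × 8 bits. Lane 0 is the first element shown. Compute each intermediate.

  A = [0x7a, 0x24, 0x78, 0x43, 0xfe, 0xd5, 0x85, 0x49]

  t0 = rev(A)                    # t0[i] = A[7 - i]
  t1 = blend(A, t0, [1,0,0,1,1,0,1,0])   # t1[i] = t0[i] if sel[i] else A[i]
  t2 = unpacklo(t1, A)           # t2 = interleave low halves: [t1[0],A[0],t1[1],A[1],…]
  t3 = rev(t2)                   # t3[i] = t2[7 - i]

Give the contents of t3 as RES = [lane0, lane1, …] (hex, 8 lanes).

RES = [0x43, 0xfe, 0x78, 0x78, 0x24, 0x24, 0x7a, 0x49]

t0 = [0x49, 0x85, 0xd5, 0xfe, 0x43, 0x78, 0x24, 0x7a]
t1 = [0x49, 0x24, 0x78, 0xfe, 0x43, 0xd5, 0x24, 0x49]
t2 = [0x49, 0x7a, 0x24, 0x24, 0x78, 0x78, 0xfe, 0x43]
t3 = [0x43, 0xfe, 0x78, 0x78, 0x24, 0x24, 0x7a, 0x49]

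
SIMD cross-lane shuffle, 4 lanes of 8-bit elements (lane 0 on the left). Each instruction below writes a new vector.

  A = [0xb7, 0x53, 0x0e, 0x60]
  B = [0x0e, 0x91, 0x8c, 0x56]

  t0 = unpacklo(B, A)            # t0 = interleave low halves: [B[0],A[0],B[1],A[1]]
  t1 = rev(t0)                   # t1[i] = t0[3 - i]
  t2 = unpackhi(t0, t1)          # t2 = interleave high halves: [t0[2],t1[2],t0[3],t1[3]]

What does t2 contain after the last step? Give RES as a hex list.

RES = [0x91, 0xb7, 0x53, 0x0e]

t0 = [0x0e, 0xb7, 0x91, 0x53]
t1 = [0x53, 0x91, 0xb7, 0x0e]
t2 = [0x91, 0xb7, 0x53, 0x0e]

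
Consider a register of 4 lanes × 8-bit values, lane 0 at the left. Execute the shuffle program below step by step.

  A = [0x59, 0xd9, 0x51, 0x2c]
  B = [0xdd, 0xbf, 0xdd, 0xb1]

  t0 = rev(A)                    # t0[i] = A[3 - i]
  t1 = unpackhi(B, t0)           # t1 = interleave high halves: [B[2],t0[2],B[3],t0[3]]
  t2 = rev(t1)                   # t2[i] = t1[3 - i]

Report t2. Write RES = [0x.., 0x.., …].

  t0: 2c 51 d9 59
  t1: dd d9 b1 59
  t2: 59 b1 d9 dd

RES = [0x59, 0xb1, 0xd9, 0xdd]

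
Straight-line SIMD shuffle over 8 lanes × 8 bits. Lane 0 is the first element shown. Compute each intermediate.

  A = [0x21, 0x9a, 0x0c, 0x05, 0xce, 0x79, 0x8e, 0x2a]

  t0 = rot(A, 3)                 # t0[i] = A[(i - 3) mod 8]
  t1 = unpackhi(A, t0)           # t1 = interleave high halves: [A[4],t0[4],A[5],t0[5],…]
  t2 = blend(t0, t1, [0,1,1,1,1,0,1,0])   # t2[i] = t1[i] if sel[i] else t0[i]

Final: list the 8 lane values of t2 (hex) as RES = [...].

RES = [0x79, 0x9a, 0x79, 0x0c, 0x8e, 0x0c, 0x2a, 0xce]

→ t0 |79|8e|2a|21|9a|0c|05|ce|
→ t1 |ce|9a|79|0c|8e|05|2a|ce|
→ t2 |79|9a|79|0c|8e|0c|2a|ce|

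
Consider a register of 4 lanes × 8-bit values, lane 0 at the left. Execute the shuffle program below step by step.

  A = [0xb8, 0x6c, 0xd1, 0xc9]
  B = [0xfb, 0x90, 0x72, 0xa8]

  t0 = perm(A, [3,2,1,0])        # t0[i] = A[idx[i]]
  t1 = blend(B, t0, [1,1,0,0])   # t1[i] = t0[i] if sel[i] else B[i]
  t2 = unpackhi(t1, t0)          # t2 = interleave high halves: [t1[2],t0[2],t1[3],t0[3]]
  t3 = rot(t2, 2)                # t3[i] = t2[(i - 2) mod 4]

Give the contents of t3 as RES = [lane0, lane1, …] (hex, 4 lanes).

RES = [ 0xa8  0xb8  0x72  0x6c ]

  t0: c9 d1 6c b8
  t1: c9 d1 72 a8
  t2: 72 6c a8 b8
  t3: a8 b8 72 6c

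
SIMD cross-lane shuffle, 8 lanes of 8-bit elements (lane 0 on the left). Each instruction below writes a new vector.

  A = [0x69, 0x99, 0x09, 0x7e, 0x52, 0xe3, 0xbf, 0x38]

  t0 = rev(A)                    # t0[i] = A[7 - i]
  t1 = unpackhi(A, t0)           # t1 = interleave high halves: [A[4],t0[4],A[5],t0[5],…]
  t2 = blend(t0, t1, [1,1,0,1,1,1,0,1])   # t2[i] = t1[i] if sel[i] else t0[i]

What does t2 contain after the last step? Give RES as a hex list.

RES = [0x52, 0x7e, 0xe3, 0x09, 0xbf, 0x99, 0x99, 0x69]

→ t0 |38|bf|e3|52|7e|09|99|69|
→ t1 |52|7e|e3|09|bf|99|38|69|
→ t2 |52|7e|e3|09|bf|99|99|69|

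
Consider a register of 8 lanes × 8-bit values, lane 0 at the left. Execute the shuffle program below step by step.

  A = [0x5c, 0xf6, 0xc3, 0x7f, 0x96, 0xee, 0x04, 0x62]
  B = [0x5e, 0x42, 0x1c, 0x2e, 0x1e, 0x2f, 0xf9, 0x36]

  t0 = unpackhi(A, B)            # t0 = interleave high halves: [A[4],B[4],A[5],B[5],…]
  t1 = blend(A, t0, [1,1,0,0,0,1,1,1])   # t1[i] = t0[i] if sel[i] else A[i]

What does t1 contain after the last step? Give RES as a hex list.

RES = [ 0x96  0x1e  0xc3  0x7f  0x96  0xf9  0x62  0x36 ]

→ t0 |96|1e|ee|2f|04|f9|62|36|
→ t1 |96|1e|c3|7f|96|f9|62|36|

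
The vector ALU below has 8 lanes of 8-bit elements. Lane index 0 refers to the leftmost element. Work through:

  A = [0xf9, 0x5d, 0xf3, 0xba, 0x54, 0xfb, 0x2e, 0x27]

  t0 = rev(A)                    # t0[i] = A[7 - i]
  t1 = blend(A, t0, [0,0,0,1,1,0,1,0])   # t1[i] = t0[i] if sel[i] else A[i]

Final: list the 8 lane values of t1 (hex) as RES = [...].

RES = [0xf9, 0x5d, 0xf3, 0x54, 0xba, 0xfb, 0x5d, 0x27]

→ t0 |27|2e|fb|54|ba|f3|5d|f9|
→ t1 |f9|5d|f3|54|ba|fb|5d|27|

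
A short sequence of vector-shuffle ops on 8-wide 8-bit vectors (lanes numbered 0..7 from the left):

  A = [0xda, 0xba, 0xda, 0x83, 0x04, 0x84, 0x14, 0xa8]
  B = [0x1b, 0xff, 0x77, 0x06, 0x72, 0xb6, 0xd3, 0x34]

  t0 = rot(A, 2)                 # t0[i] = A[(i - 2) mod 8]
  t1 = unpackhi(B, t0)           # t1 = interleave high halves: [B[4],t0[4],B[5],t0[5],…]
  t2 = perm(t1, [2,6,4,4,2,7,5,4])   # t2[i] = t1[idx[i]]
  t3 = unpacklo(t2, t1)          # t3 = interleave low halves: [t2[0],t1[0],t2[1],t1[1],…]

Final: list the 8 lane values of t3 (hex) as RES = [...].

RES = [0xb6, 0x72, 0x34, 0xda, 0xd3, 0xb6, 0xd3, 0x83]

→ t0 |14|a8|da|ba|da|83|04|84|
→ t1 |72|da|b6|83|d3|04|34|84|
→ t2 |b6|34|d3|d3|b6|84|04|d3|
→ t3 |b6|72|34|da|d3|b6|d3|83|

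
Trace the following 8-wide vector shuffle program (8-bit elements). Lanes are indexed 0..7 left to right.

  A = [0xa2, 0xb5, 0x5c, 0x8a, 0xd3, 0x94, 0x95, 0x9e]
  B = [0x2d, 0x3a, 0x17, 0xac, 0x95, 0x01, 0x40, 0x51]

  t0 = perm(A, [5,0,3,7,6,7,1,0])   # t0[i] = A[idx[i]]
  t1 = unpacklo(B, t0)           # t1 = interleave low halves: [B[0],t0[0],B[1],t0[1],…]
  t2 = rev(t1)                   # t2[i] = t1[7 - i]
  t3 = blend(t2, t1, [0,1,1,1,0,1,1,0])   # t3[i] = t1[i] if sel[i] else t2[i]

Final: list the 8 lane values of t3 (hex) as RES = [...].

RES = [ 0x9e  0x94  0x3a  0xa2  0xa2  0x8a  0xac  0x2d ]

t0 = [0x94, 0xa2, 0x8a, 0x9e, 0x95, 0x9e, 0xb5, 0xa2]
t1 = [0x2d, 0x94, 0x3a, 0xa2, 0x17, 0x8a, 0xac, 0x9e]
t2 = [0x9e, 0xac, 0x8a, 0x17, 0xa2, 0x3a, 0x94, 0x2d]
t3 = [0x9e, 0x94, 0x3a, 0xa2, 0xa2, 0x8a, 0xac, 0x2d]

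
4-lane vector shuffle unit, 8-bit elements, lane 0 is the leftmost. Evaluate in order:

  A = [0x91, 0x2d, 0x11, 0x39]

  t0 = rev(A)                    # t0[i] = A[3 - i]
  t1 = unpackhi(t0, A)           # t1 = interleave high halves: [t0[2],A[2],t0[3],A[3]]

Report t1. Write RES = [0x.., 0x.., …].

t0 = [0x39, 0x11, 0x2d, 0x91]
t1 = [0x2d, 0x11, 0x91, 0x39]

RES = [ 0x2d  0x11  0x91  0x39 ]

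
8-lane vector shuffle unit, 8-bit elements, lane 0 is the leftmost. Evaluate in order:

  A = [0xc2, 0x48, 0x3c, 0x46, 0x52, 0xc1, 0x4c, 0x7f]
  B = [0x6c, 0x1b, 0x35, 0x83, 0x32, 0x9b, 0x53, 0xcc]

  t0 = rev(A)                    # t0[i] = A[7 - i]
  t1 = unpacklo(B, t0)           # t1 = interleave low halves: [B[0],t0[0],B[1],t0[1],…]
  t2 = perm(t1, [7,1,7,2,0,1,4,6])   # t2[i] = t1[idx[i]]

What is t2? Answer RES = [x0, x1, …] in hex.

RES = [0x52, 0x7f, 0x52, 0x1b, 0x6c, 0x7f, 0x35, 0x83]

  t0: 7f 4c c1 52 46 3c 48 c2
  t1: 6c 7f 1b 4c 35 c1 83 52
  t2: 52 7f 52 1b 6c 7f 35 83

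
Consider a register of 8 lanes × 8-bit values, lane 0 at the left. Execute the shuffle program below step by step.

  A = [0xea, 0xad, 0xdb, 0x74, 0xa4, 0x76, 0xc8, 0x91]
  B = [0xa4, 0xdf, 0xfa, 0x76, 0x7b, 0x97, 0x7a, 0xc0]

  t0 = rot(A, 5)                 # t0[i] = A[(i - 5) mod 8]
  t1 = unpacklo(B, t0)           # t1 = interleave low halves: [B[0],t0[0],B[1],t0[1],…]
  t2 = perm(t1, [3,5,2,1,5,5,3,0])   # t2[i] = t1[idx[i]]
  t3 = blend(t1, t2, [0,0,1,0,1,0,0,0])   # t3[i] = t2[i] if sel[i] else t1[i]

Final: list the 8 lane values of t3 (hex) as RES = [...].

RES = [ 0xa4  0x74  0xdf  0xa4  0x76  0x76  0x76  0xc8 ]

→ t0 |74|a4|76|c8|91|ea|ad|db|
→ t1 |a4|74|df|a4|fa|76|76|c8|
→ t2 |a4|76|df|74|76|76|a4|a4|
→ t3 |a4|74|df|a4|76|76|76|c8|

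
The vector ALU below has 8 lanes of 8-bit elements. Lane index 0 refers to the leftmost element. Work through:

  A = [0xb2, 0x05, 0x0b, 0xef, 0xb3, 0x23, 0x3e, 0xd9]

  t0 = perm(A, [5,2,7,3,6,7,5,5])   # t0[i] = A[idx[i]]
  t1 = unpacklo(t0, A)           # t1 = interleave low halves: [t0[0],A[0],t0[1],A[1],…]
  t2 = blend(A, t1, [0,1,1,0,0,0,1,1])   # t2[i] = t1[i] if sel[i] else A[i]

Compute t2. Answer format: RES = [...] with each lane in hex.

RES = [ 0xb2  0xb2  0x0b  0xef  0xb3  0x23  0xef  0xef ]

t0 = [0x23, 0x0b, 0xd9, 0xef, 0x3e, 0xd9, 0x23, 0x23]
t1 = [0x23, 0xb2, 0x0b, 0x05, 0xd9, 0x0b, 0xef, 0xef]
t2 = [0xb2, 0xb2, 0x0b, 0xef, 0xb3, 0x23, 0xef, 0xef]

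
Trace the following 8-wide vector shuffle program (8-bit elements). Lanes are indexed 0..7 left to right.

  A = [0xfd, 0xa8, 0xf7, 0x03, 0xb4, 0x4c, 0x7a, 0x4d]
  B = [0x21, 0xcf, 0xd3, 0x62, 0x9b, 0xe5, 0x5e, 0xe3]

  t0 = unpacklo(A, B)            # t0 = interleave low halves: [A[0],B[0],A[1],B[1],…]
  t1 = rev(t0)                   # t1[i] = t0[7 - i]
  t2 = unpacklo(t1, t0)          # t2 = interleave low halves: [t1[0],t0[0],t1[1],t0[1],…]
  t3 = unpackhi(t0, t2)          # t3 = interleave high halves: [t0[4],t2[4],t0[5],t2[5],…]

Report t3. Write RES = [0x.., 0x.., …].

t0 = [0xfd, 0x21, 0xa8, 0xcf, 0xf7, 0xd3, 0x03, 0x62]
t1 = [0x62, 0x03, 0xd3, 0xf7, 0xcf, 0xa8, 0x21, 0xfd]
t2 = [0x62, 0xfd, 0x03, 0x21, 0xd3, 0xa8, 0xf7, 0xcf]
t3 = [0xf7, 0xd3, 0xd3, 0xa8, 0x03, 0xf7, 0x62, 0xcf]

RES = [0xf7, 0xd3, 0xd3, 0xa8, 0x03, 0xf7, 0x62, 0xcf]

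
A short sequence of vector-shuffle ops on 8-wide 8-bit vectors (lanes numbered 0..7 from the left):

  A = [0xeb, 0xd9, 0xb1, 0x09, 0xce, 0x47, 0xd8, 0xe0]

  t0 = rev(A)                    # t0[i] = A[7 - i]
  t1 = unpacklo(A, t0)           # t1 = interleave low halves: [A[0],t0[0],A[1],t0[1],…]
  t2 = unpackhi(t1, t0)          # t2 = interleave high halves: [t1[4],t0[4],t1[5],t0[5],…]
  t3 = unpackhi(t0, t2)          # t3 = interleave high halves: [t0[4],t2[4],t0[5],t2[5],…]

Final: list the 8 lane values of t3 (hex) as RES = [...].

RES = [0x09, 0x09, 0xb1, 0xd9, 0xd9, 0xce, 0xeb, 0xeb]

  t0: e0 d8 47 ce 09 b1 d9 eb
  t1: eb e0 d9 d8 b1 47 09 ce
  t2: b1 09 47 b1 09 d9 ce eb
  t3: 09 09 b1 d9 d9 ce eb eb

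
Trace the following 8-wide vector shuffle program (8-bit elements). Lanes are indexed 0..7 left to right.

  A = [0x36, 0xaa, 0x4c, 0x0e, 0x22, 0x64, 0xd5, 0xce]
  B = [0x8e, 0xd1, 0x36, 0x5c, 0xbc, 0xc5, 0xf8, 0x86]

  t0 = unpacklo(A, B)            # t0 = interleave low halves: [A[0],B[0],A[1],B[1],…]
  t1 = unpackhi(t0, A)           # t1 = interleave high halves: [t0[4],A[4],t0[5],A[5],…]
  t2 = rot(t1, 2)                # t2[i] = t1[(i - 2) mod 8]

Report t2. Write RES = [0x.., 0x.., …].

RES = [ 0x5c  0xce  0x4c  0x22  0x36  0x64  0x0e  0xd5 ]

t0 = [0x36, 0x8e, 0xaa, 0xd1, 0x4c, 0x36, 0x0e, 0x5c]
t1 = [0x4c, 0x22, 0x36, 0x64, 0x0e, 0xd5, 0x5c, 0xce]
t2 = [0x5c, 0xce, 0x4c, 0x22, 0x36, 0x64, 0x0e, 0xd5]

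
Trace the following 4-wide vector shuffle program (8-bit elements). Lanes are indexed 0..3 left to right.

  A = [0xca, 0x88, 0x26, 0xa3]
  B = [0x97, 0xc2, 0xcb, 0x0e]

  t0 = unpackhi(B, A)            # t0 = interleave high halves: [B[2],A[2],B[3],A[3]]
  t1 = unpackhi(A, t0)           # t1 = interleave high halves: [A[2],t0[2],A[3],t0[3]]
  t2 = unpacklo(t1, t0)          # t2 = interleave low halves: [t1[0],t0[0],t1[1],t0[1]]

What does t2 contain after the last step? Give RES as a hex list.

RES = [ 0x26  0xcb  0x0e  0x26 ]

t0 = [0xcb, 0x26, 0x0e, 0xa3]
t1 = [0x26, 0x0e, 0xa3, 0xa3]
t2 = [0x26, 0xcb, 0x0e, 0x26]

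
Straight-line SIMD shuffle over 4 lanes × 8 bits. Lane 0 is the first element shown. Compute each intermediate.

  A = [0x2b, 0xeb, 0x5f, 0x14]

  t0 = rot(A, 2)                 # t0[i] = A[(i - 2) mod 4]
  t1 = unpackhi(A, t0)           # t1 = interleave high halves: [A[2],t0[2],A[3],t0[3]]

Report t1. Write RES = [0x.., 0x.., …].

  t0: 5f 14 2b eb
  t1: 5f 2b 14 eb

RES = [ 0x5f  0x2b  0x14  0xeb ]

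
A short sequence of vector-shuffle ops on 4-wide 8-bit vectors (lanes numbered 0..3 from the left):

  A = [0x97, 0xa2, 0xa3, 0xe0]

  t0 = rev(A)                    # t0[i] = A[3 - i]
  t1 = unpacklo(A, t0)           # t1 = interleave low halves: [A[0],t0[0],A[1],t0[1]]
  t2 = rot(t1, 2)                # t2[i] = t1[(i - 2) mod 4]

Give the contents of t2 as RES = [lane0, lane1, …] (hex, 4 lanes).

t0 = [0xe0, 0xa3, 0xa2, 0x97]
t1 = [0x97, 0xe0, 0xa2, 0xa3]
t2 = [0xa2, 0xa3, 0x97, 0xe0]

RES = [0xa2, 0xa3, 0x97, 0xe0]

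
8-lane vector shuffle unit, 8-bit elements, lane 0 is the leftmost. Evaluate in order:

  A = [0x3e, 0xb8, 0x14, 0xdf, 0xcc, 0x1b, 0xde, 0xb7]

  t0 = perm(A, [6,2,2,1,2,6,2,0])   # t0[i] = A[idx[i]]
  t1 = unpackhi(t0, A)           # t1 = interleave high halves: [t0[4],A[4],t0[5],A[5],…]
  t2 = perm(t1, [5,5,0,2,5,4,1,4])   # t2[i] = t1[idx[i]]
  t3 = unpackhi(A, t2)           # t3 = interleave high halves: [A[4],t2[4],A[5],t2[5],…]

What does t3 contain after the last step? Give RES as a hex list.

RES = [ 0xcc  0xde  0x1b  0x14  0xde  0xcc  0xb7  0x14 ]

  t0: de 14 14 b8 14 de 14 3e
  t1: 14 cc de 1b 14 de 3e b7
  t2: de de 14 de de 14 cc 14
  t3: cc de 1b 14 de cc b7 14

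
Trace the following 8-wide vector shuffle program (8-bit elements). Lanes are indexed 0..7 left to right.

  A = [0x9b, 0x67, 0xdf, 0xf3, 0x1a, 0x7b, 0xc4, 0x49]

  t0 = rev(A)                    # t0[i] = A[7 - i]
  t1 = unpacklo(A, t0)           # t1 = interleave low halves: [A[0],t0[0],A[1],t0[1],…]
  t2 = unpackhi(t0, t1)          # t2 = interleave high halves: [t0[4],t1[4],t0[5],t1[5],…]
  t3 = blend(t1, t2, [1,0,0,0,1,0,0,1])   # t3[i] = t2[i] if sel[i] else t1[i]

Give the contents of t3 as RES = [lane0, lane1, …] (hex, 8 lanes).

t0 = [0x49, 0xc4, 0x7b, 0x1a, 0xf3, 0xdf, 0x67, 0x9b]
t1 = [0x9b, 0x49, 0x67, 0xc4, 0xdf, 0x7b, 0xf3, 0x1a]
t2 = [0xf3, 0xdf, 0xdf, 0x7b, 0x67, 0xf3, 0x9b, 0x1a]
t3 = [0xf3, 0x49, 0x67, 0xc4, 0x67, 0x7b, 0xf3, 0x1a]

RES = [ 0xf3  0x49  0x67  0xc4  0x67  0x7b  0xf3  0x1a ]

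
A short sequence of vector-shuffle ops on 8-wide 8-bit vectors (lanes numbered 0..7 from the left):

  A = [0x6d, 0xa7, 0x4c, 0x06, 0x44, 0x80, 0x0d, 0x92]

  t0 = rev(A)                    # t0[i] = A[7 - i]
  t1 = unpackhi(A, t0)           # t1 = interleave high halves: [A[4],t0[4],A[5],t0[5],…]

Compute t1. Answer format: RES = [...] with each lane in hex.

RES = [ 0x44  0x06  0x80  0x4c  0x0d  0xa7  0x92  0x6d ]

t0 = [0x92, 0x0d, 0x80, 0x44, 0x06, 0x4c, 0xa7, 0x6d]
t1 = [0x44, 0x06, 0x80, 0x4c, 0x0d, 0xa7, 0x92, 0x6d]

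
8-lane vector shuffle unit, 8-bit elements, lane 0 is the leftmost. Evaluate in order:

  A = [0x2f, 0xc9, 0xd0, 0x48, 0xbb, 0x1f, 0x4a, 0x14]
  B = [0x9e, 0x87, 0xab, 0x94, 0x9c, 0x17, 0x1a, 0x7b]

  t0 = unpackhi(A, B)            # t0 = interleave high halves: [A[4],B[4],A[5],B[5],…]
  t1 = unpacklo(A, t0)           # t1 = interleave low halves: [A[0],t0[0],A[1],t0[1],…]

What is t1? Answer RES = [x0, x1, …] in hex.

  t0: bb 9c 1f 17 4a 1a 14 7b
  t1: 2f bb c9 9c d0 1f 48 17

RES = [0x2f, 0xbb, 0xc9, 0x9c, 0xd0, 0x1f, 0x48, 0x17]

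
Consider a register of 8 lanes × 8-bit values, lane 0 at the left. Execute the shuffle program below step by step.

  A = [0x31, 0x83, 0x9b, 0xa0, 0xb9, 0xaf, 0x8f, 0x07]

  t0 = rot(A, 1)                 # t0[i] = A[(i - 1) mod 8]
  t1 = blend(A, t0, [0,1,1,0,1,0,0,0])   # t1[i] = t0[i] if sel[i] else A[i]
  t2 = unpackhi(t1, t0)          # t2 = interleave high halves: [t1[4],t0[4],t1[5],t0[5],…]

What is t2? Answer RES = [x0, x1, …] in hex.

RES = [0xa0, 0xa0, 0xaf, 0xb9, 0x8f, 0xaf, 0x07, 0x8f]

  t0: 07 31 83 9b a0 b9 af 8f
  t1: 31 31 83 a0 a0 af 8f 07
  t2: a0 a0 af b9 8f af 07 8f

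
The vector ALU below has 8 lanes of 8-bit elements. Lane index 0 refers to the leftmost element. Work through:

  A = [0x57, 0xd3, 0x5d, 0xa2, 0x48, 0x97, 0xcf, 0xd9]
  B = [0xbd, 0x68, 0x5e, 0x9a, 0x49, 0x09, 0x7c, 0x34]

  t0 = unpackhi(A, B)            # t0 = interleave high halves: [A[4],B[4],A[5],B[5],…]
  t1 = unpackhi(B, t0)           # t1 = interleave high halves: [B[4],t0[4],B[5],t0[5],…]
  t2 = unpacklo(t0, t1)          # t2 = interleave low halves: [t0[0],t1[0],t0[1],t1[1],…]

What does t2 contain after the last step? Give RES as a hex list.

RES = [ 0x48  0x49  0x49  0xcf  0x97  0x09  0x09  0x7c ]

t0 = [0x48, 0x49, 0x97, 0x09, 0xcf, 0x7c, 0xd9, 0x34]
t1 = [0x49, 0xcf, 0x09, 0x7c, 0x7c, 0xd9, 0x34, 0x34]
t2 = [0x48, 0x49, 0x49, 0xcf, 0x97, 0x09, 0x09, 0x7c]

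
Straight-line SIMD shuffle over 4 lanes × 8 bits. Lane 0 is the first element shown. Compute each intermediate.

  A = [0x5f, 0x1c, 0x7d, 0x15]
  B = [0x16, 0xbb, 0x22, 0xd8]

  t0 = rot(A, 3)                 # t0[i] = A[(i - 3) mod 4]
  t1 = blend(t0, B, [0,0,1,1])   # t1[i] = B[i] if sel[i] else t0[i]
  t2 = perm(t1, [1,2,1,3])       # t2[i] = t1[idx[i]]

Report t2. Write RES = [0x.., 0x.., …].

  t0: 1c 7d 15 5f
  t1: 1c 7d 22 d8
  t2: 7d 22 7d d8

RES = [0x7d, 0x22, 0x7d, 0xd8]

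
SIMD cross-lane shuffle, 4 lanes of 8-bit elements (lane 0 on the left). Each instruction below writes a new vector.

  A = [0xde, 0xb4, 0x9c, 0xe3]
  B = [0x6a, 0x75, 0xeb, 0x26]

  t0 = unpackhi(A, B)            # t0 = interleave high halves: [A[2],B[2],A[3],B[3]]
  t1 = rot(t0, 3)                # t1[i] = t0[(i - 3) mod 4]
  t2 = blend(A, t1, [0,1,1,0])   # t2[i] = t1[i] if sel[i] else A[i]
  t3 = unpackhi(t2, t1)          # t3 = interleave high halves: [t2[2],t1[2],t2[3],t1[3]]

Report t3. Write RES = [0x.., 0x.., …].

RES = [0x26, 0x26, 0xe3, 0x9c]

t0 = [0x9c, 0xeb, 0xe3, 0x26]
t1 = [0xeb, 0xe3, 0x26, 0x9c]
t2 = [0xde, 0xe3, 0x26, 0xe3]
t3 = [0x26, 0x26, 0xe3, 0x9c]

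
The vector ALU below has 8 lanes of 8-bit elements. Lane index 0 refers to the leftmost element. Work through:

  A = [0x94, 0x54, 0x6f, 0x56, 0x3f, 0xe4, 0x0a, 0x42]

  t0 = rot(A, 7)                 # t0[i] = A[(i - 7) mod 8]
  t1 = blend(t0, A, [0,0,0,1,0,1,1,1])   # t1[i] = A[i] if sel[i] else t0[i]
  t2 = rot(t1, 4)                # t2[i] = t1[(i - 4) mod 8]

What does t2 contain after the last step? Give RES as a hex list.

RES = [0xe4, 0xe4, 0x0a, 0x42, 0x54, 0x6f, 0x56, 0x56]

t0 = [0x54, 0x6f, 0x56, 0x3f, 0xe4, 0x0a, 0x42, 0x94]
t1 = [0x54, 0x6f, 0x56, 0x56, 0xe4, 0xe4, 0x0a, 0x42]
t2 = [0xe4, 0xe4, 0x0a, 0x42, 0x54, 0x6f, 0x56, 0x56]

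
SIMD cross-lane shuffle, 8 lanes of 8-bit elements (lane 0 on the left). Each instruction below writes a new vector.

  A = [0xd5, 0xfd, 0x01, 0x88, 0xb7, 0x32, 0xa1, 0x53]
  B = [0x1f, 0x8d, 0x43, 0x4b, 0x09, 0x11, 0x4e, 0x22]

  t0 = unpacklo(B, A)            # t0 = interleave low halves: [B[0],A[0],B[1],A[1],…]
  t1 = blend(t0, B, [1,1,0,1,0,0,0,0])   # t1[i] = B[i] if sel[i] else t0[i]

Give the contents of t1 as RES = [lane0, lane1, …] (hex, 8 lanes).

t0 = [0x1f, 0xd5, 0x8d, 0xfd, 0x43, 0x01, 0x4b, 0x88]
t1 = [0x1f, 0x8d, 0x8d, 0x4b, 0x43, 0x01, 0x4b, 0x88]

RES = [0x1f, 0x8d, 0x8d, 0x4b, 0x43, 0x01, 0x4b, 0x88]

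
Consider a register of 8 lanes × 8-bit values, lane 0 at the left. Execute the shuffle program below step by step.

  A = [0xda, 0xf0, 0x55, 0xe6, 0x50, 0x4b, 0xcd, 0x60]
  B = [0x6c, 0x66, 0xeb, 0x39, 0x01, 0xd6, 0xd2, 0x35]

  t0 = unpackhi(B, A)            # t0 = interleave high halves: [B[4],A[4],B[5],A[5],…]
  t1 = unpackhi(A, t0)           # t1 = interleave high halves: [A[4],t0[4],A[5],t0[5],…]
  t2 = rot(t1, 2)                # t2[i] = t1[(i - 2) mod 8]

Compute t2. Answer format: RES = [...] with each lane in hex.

RES = [0x60, 0x60, 0x50, 0xd2, 0x4b, 0xcd, 0xcd, 0x35]

  t0: 01 50 d6 4b d2 cd 35 60
  t1: 50 d2 4b cd cd 35 60 60
  t2: 60 60 50 d2 4b cd cd 35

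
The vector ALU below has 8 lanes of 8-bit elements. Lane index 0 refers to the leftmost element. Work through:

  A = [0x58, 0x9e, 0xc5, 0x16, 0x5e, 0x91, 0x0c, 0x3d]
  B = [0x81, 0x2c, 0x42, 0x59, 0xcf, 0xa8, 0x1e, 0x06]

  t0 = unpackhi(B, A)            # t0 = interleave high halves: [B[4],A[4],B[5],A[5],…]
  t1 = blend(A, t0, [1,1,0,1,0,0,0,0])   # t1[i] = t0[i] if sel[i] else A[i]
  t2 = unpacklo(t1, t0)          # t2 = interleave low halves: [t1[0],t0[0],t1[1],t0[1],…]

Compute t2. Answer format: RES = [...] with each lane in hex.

→ t0 |cf|5e|a8|91|1e|0c|06|3d|
→ t1 |cf|5e|c5|91|5e|91|0c|3d|
→ t2 |cf|cf|5e|5e|c5|a8|91|91|

RES = [ 0xcf  0xcf  0x5e  0x5e  0xc5  0xa8  0x91  0x91 ]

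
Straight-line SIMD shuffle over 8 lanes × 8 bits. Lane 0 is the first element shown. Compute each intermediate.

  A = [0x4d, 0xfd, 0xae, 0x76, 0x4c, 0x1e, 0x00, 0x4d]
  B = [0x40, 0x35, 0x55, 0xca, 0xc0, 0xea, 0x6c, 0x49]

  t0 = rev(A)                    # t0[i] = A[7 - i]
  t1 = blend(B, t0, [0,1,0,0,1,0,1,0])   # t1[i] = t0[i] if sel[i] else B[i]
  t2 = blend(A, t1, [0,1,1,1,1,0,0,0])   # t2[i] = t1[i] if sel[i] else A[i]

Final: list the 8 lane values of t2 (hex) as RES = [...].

  t0: 4d 00 1e 4c 76 ae fd 4d
  t1: 40 00 55 ca 76 ea fd 49
  t2: 4d 00 55 ca 76 1e 00 4d

RES = [0x4d, 0x00, 0x55, 0xca, 0x76, 0x1e, 0x00, 0x4d]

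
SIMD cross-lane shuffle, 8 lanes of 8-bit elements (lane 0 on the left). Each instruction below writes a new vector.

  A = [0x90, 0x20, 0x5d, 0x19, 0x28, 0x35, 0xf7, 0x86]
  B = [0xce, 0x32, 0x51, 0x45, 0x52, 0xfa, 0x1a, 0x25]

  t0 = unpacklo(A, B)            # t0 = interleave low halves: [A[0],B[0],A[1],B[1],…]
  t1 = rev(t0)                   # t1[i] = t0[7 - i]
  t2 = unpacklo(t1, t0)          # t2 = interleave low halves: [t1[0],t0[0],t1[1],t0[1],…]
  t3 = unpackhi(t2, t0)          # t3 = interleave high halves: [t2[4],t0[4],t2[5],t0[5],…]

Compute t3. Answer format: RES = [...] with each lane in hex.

RES = [ 0x51  0x5d  0x20  0x51  0x5d  0x19  0x32  0x45 ]

  t0: 90 ce 20 32 5d 51 19 45
  t1: 45 19 51 5d 32 20 ce 90
  t2: 45 90 19 ce 51 20 5d 32
  t3: 51 5d 20 51 5d 19 32 45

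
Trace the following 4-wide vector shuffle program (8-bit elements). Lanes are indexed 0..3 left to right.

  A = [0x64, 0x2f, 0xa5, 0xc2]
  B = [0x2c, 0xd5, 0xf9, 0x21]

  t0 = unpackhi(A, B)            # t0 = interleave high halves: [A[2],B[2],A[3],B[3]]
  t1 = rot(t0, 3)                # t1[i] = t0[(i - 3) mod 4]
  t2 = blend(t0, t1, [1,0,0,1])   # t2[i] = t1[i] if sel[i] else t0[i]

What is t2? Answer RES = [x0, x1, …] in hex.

→ t0 |a5|f9|c2|21|
→ t1 |f9|c2|21|a5|
→ t2 |f9|f9|c2|a5|

RES = [0xf9, 0xf9, 0xc2, 0xa5]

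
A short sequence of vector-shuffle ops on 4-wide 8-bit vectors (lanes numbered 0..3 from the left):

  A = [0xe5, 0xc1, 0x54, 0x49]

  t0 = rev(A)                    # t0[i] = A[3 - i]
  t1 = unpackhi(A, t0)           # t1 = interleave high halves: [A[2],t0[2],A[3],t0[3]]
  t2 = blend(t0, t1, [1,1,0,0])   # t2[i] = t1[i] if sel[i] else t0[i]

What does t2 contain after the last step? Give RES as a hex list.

RES = [0x54, 0xc1, 0xc1, 0xe5]

  t0: 49 54 c1 e5
  t1: 54 c1 49 e5
  t2: 54 c1 c1 e5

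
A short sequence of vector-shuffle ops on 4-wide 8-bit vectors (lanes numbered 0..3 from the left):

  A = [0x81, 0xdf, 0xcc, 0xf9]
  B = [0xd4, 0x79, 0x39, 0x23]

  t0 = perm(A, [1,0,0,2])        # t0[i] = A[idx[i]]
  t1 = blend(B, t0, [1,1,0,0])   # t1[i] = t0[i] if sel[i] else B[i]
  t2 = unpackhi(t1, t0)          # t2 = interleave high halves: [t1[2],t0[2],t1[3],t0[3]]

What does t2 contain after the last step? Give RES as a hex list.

  t0: df 81 81 cc
  t1: df 81 39 23
  t2: 39 81 23 cc

RES = [0x39, 0x81, 0x23, 0xcc]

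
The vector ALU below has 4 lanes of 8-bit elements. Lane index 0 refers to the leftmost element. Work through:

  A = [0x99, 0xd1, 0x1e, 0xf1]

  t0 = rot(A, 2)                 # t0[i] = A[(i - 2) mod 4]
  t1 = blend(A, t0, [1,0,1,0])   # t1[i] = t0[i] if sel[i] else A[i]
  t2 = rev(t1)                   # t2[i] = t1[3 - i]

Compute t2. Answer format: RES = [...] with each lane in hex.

→ t0 |1e|f1|99|d1|
→ t1 |1e|d1|99|f1|
→ t2 |f1|99|d1|1e|

RES = [ 0xf1  0x99  0xd1  0x1e ]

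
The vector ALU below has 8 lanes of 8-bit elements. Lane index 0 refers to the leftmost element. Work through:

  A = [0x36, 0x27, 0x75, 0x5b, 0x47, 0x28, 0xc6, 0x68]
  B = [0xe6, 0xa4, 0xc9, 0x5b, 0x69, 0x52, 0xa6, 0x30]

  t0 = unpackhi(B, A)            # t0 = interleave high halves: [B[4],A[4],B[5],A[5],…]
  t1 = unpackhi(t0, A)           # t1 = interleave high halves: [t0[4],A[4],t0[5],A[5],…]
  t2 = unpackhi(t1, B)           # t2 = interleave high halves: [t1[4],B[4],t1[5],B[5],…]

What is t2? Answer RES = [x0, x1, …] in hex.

t0 = [0x69, 0x47, 0x52, 0x28, 0xa6, 0xc6, 0x30, 0x68]
t1 = [0xa6, 0x47, 0xc6, 0x28, 0x30, 0xc6, 0x68, 0x68]
t2 = [0x30, 0x69, 0xc6, 0x52, 0x68, 0xa6, 0x68, 0x30]

RES = [ 0x30  0x69  0xc6  0x52  0x68  0xa6  0x68  0x30 ]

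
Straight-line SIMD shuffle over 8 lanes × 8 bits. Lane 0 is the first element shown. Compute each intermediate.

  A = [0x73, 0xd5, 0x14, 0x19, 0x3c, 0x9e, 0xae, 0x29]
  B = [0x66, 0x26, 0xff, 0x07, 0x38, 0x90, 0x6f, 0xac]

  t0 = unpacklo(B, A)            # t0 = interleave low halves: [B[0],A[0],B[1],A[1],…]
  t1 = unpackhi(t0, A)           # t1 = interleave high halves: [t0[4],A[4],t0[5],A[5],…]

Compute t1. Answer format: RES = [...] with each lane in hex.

  t0: 66 73 26 d5 ff 14 07 19
  t1: ff 3c 14 9e 07 ae 19 29

RES = [ 0xff  0x3c  0x14  0x9e  0x07  0xae  0x19  0x29 ]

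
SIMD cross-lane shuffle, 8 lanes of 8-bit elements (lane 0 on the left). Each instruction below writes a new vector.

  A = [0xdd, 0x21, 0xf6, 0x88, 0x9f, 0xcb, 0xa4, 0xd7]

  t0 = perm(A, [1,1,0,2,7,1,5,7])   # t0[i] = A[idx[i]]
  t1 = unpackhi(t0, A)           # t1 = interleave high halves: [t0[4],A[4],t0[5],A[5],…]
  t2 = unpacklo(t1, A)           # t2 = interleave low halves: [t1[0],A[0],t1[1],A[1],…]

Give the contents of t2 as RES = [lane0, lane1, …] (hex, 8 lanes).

RES = [0xd7, 0xdd, 0x9f, 0x21, 0x21, 0xf6, 0xcb, 0x88]

→ t0 |21|21|dd|f6|d7|21|cb|d7|
→ t1 |d7|9f|21|cb|cb|a4|d7|d7|
→ t2 |d7|dd|9f|21|21|f6|cb|88|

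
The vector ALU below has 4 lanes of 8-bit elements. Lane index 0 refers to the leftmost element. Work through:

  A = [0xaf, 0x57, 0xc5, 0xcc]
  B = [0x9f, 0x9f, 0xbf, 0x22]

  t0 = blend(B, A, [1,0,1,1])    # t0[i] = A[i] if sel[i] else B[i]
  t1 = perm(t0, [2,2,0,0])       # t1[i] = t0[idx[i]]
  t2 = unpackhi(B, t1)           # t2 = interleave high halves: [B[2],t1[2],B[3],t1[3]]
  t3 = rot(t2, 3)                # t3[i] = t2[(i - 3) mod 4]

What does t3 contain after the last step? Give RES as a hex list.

RES = [ 0xaf  0x22  0xaf  0xbf ]

→ t0 |af|9f|c5|cc|
→ t1 |c5|c5|af|af|
→ t2 |bf|af|22|af|
→ t3 |af|22|af|bf|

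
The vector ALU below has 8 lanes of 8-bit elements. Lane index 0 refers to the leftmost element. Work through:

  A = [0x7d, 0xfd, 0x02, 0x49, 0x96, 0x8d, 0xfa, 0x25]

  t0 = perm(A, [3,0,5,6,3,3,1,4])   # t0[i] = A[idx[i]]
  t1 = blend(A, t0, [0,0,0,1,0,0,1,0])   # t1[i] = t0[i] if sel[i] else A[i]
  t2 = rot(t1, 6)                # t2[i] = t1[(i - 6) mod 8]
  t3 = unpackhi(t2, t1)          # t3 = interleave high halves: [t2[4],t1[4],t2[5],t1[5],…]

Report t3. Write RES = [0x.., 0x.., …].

t0 = [0x49, 0x7d, 0x8d, 0xfa, 0x49, 0x49, 0xfd, 0x96]
t1 = [0x7d, 0xfd, 0x02, 0xfa, 0x96, 0x8d, 0xfd, 0x25]
t2 = [0x02, 0xfa, 0x96, 0x8d, 0xfd, 0x25, 0x7d, 0xfd]
t3 = [0xfd, 0x96, 0x25, 0x8d, 0x7d, 0xfd, 0xfd, 0x25]

RES = [ 0xfd  0x96  0x25  0x8d  0x7d  0xfd  0xfd  0x25 ]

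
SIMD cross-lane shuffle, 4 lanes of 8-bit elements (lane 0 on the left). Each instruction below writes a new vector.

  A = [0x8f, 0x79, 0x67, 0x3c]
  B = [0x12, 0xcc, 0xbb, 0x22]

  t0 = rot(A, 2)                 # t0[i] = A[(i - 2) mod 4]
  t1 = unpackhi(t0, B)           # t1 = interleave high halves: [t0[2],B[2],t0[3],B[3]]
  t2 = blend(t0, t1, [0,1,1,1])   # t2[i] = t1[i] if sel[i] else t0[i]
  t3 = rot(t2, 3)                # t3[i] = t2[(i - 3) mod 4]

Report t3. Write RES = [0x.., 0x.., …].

→ t0 |67|3c|8f|79|
→ t1 |8f|bb|79|22|
→ t2 |67|bb|79|22|
→ t3 |bb|79|22|67|

RES = [ 0xbb  0x79  0x22  0x67 ]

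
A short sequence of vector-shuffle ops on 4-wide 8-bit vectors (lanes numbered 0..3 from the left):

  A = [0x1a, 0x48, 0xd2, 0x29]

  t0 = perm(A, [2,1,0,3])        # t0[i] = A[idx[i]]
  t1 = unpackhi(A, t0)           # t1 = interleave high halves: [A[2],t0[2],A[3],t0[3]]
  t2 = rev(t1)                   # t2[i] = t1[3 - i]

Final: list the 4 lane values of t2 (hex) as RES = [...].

RES = [ 0x29  0x29  0x1a  0xd2 ]

→ t0 |d2|48|1a|29|
→ t1 |d2|1a|29|29|
→ t2 |29|29|1a|d2|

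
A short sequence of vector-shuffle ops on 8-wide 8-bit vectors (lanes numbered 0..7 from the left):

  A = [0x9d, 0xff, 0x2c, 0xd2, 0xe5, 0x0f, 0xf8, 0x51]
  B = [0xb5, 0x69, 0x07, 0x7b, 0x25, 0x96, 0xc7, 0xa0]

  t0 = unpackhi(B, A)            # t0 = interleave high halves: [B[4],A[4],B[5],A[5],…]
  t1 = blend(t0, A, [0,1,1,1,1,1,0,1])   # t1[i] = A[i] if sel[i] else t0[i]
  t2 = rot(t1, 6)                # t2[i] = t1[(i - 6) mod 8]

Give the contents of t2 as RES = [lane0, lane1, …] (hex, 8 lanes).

RES = [0x2c, 0xd2, 0xe5, 0x0f, 0xa0, 0x51, 0x25, 0xff]

  t0: 25 e5 96 0f c7 f8 a0 51
  t1: 25 ff 2c d2 e5 0f a0 51
  t2: 2c d2 e5 0f a0 51 25 ff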